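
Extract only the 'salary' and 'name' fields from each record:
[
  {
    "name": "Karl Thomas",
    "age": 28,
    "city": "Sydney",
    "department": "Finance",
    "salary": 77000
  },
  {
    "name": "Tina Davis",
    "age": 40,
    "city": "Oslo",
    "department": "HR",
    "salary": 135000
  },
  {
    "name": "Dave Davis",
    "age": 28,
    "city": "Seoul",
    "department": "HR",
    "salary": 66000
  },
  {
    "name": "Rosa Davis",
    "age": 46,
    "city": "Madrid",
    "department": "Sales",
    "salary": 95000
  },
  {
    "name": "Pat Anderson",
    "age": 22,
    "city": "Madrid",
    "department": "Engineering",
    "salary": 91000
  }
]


Original: 5 records with fields: name, age, city, department, salary
Keep: ['salary', 'name']
Drop: ['age', 'city', 'department']
Result: 5 records, 2 fields each

[
  {
    "salary": 77000,
    "name": "Karl Thomas"
  },
  {
    "salary": 135000,
    "name": "Tina Davis"
  },
  {
    "salary": 66000,
    "name": "Dave Davis"
  },
  {
    "salary": 95000,
    "name": "Rosa Davis"
  },
  {
    "salary": 91000,
    "name": "Pat Anderson"
  }
]


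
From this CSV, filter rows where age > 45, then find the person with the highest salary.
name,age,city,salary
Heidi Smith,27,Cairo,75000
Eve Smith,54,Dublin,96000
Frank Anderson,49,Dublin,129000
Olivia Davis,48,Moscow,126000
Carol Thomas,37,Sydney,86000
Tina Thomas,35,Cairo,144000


Filter: age > 45
Sort by: salary (descending)

Filtered records (3):
  Frank Anderson, age 49, salary $129000
  Olivia Davis, age 48, salary $126000
  Eve Smith, age 54, salary $96000

Highest salary: Frank Anderson ($129000)

Frank Anderson


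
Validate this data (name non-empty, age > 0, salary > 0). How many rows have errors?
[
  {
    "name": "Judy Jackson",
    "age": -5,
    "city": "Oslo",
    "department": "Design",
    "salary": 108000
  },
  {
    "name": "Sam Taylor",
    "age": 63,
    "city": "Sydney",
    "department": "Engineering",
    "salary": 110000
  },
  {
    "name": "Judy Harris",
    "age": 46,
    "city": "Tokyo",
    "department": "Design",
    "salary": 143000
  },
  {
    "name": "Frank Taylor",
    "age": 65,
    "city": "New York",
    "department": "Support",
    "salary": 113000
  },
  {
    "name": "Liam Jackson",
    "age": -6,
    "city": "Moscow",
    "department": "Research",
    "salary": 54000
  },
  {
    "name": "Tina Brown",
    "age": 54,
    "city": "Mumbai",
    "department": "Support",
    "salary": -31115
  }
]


Validating 6 records:
Rules: name non-empty, age > 0, salary > 0

  Row 1 (Judy Jackson): negative age: -5
  Row 2 (Sam Taylor): OK
  Row 3 (Judy Harris): OK
  Row 4 (Frank Taylor): OK
  Row 5 (Liam Jackson): negative age: -6
  Row 6 (Tina Brown): negative salary: -31115

Total errors: 3

3 errors


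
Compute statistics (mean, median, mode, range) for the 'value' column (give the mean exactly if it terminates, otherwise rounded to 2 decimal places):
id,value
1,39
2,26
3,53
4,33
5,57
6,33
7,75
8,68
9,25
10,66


Data: [39, 26, 53, 33, 57, 33, 75, 68, 25, 66]
Count: 10
Sum: 475
Mean: 475/10 = 47.5
Sorted: [25, 26, 33, 33, 39, 53, 57, 66, 68, 75]
Median: 46.0
Mode: 33 (2 times)
Range: 75 - 25 = 50
Min: 25, Max: 75

mean=47.5, median=46.0, mode=33, range=50


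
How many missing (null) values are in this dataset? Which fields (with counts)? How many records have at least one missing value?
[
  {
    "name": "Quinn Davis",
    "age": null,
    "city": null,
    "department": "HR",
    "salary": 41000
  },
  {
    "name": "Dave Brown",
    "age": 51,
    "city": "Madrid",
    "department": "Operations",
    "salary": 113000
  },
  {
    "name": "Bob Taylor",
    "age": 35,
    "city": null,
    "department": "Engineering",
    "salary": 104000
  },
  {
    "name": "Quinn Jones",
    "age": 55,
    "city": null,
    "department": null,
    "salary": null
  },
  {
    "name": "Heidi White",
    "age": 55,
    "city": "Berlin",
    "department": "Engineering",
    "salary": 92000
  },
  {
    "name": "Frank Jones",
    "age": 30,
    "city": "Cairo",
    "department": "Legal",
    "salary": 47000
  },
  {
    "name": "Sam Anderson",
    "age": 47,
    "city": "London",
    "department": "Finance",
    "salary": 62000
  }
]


Checking for missing (null) values in 7 records:

  Quinn Davis: age, city
  Dave Brown: complete
  Bob Taylor: city
  Quinn Jones: city, department, salary
  Heidi White: complete
  Frank Jones: complete
  Sam Anderson: complete

Per field:
  name: 0 missing
  age: 1 missing
  city: 3 missing
  department: 1 missing
  salary: 1 missing

Total missing values: 6
Records with any missing: 3

6 missing values (age: 1, city: 3, department: 1, salary: 1); 3 incomplete records


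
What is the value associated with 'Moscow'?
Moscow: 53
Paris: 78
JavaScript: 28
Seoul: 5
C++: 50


Looking up key 'Moscow'
Value: 53

53


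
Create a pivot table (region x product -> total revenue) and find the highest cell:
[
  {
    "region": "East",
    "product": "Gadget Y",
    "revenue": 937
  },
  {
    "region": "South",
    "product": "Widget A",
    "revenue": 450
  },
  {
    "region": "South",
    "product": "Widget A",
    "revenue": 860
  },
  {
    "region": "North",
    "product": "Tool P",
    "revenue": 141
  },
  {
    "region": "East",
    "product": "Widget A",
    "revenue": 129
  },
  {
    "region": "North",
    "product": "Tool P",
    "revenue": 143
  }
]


Pivot: region (rows) x product (columns) -> total revenue

     Gadget Y      Tool P        Widget A    
East           937             0           129  
North            0           284             0  
South            0             0          1310  

Highest: South / Widget A = $1310

South / Widget A = $1310


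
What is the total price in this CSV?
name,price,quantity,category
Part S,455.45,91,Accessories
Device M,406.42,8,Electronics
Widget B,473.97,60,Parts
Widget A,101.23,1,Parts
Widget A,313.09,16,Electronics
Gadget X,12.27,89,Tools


Computing total price:
Values: [455.45, 406.42, 473.97, 101.23, 313.09, 12.27]
Sum = 1762.43

1762.43


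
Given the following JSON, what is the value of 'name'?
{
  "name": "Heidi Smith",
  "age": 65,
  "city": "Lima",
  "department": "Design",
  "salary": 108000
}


Looking up field 'name'
Value: Heidi Smith

Heidi Smith


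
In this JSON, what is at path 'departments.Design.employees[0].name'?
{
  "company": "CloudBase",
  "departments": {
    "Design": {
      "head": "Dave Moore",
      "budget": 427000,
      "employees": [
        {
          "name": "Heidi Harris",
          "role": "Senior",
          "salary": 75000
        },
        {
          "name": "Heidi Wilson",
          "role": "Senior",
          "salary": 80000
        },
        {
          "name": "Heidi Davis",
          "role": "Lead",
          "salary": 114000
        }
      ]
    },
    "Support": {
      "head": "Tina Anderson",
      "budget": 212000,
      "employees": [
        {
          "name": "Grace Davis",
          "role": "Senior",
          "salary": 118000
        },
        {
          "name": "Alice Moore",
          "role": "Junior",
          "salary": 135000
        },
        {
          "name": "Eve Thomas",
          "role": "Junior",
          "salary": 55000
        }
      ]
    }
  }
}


Path: departments.Design.employees[0].name

Navigate:
  -> departments
  -> Design
  -> employees[0].name = 'Heidi Harris'

Heidi Harris


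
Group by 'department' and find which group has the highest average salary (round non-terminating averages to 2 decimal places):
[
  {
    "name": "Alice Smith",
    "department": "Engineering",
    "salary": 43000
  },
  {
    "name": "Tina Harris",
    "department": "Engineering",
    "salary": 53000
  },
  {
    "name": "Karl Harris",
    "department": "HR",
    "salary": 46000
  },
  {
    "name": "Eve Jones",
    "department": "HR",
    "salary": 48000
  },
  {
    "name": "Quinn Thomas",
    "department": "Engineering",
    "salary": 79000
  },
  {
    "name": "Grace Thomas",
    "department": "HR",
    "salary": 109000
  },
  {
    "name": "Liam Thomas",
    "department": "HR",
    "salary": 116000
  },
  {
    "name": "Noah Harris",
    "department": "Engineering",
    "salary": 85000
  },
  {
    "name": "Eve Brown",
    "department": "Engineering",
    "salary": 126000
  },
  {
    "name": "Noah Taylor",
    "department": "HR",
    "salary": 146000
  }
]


Group by: department

Groups:
  Engineering: 5 people, avg salary = 386000/5 = $77200
  HR: 5 people, avg salary = 465000/5 = $93000

Highest average salary: HR ($93000)

HR ($93000)


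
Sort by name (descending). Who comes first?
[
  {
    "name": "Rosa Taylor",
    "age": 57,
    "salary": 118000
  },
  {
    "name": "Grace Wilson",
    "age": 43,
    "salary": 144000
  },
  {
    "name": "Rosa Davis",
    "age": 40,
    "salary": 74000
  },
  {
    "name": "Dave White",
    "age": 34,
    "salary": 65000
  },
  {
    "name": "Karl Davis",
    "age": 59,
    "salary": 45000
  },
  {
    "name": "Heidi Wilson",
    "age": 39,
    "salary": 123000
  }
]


Sort by: name (descending)

Sorted order:
  1. Rosa Taylor (name = Rosa Taylor)
  2. Rosa Davis (name = Rosa Davis)
  3. Karl Davis (name = Karl Davis)
  4. Heidi Wilson (name = Heidi Wilson)
  5. Grace Wilson (name = Grace Wilson)
  6. Dave White (name = Dave White)

First: Rosa Taylor

Rosa Taylor


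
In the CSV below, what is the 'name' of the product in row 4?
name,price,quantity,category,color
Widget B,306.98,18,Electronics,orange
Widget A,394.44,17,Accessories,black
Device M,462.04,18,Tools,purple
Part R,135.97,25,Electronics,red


Query: Row 4 ('Part R'), column 'name'
Value: Part R

Part R


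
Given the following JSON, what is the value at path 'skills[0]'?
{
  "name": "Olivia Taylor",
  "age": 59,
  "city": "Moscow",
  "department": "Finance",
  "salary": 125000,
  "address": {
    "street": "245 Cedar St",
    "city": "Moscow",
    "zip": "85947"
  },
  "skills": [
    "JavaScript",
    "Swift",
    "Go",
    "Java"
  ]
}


Query: skills[0]
Path: skills -> first element
Value: JavaScript

JavaScript


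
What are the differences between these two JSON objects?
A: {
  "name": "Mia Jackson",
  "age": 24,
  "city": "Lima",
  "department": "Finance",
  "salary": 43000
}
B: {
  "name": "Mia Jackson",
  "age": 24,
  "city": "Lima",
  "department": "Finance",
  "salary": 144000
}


Comparing each field (in key order):
  name: same
  age: same
  city: same
  department: same
  salary: DIFFERENT
Differences:
  salary: 43000 -> 144000

1 field(s) changed

1 change: salary


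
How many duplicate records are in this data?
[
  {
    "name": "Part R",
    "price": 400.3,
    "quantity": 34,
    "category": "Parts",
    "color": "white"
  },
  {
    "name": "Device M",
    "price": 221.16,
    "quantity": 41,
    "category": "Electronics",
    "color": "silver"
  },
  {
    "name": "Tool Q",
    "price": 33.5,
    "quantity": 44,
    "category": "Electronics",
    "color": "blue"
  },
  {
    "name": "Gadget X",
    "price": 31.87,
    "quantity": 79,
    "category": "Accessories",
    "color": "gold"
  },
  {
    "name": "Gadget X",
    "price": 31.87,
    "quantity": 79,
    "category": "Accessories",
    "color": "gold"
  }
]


Checking 5 records for duplicates:

  Row 1: Part R ($400.3, qty 34)
  Row 2: Device M ($221.16, qty 41)
  Row 3: Tool Q ($33.5, qty 44)
  Row 4: Gadget X ($31.87, qty 79)
  Row 5: Gadget X ($31.87, qty 79) <-- DUPLICATE

Duplicates found: 1
Unique records: 4

1 duplicates, 4 unique


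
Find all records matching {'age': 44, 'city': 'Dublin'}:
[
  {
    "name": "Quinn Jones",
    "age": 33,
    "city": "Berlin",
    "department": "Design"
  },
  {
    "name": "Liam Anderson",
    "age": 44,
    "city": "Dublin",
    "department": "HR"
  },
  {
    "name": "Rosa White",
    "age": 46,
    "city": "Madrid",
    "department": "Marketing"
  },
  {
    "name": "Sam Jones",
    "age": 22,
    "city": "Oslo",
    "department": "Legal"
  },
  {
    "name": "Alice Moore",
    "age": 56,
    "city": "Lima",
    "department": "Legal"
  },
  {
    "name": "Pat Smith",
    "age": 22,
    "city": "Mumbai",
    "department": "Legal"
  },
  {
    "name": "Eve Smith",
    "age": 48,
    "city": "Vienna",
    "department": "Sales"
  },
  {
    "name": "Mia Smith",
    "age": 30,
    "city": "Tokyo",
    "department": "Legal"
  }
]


Search criteria: {'age': 44, 'city': 'Dublin'}

Checking 8 records:
  Quinn Jones: {age: 33, city: Berlin}
  Liam Anderson: {age: 44, city: Dublin} <-- MATCH
  Rosa White: {age: 46, city: Madrid}
  Sam Jones: {age: 22, city: Oslo}
  Alice Moore: {age: 56, city: Lima}
  Pat Smith: {age: 22, city: Mumbai}
  Eve Smith: {age: 48, city: Vienna}
  Mia Smith: {age: 30, city: Tokyo}

Matches: ["Liam Anderson"]

["Liam Anderson"]


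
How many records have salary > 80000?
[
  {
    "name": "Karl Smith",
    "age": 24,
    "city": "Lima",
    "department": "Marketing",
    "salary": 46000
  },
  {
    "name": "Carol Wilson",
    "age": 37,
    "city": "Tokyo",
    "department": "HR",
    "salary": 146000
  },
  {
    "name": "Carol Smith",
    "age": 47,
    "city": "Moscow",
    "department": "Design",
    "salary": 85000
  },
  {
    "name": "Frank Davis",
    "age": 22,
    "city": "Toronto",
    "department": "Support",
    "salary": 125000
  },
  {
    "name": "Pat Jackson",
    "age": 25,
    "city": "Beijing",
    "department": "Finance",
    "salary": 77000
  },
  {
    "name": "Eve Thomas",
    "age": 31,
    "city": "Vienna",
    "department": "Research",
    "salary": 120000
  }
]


Data: 6 records
Condition: salary > 80000

Checking each record:
  Karl Smith: 46000
  Carol Wilson: 146000 MATCH
  Carol Smith: 85000 MATCH
  Frank Davis: 125000 MATCH
  Pat Jackson: 77000
  Eve Thomas: 120000 MATCH

Count: 4

4


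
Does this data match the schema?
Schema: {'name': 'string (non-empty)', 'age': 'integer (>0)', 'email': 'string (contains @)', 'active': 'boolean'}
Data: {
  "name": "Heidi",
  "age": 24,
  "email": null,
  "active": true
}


Validating each field against schema:
  name: OK (non-empty string)
  age: OK (positive integer)
  email: FAIL (null is not a string)
  active: OK (boolean)

Result: INVALID (1 error: email)

INVALID (1 error: email)


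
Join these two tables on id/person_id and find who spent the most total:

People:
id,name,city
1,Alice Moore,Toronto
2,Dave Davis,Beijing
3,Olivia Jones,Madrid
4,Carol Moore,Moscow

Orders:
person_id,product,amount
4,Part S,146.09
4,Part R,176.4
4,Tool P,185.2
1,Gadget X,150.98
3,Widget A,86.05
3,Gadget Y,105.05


Join on: people.id = orders.person_id

Joined rows:
  Carol Moore (Moscow) bought Part S for $146.09
  Carol Moore (Moscow) bought Part R for $176.4
  Carol Moore (Moscow) bought Tool P for $185.2
  Alice Moore (Toronto) bought Gadget X for $150.98
  Olivia Jones (Madrid) bought Widget A for $86.05
  Olivia Jones (Madrid) bought Gadget Y for $105.05

Total per person:
  Carol Moore: $507.69
  Olivia Jones: $191.10
  Alice Moore: $150.98

Top spender: Carol Moore ($507.69)

Carol Moore ($507.69)


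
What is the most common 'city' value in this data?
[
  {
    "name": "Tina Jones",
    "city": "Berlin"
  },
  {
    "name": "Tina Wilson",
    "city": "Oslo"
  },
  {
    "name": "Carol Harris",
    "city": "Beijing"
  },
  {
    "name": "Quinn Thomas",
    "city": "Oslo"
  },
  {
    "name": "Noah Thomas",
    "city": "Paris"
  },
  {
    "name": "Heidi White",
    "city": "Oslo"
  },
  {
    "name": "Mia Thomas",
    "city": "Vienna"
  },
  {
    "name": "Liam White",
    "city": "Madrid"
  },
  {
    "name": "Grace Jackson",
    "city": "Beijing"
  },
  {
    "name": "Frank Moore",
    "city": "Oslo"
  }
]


Counting 'city' values across 10 records:

  Oslo: 4 ####
  Beijing: 2 ##
  Berlin: 1 #
  Paris: 1 #
  Vienna: 1 #
  Madrid: 1 #

Most common: Oslo (4 times)

Oslo (4 times)


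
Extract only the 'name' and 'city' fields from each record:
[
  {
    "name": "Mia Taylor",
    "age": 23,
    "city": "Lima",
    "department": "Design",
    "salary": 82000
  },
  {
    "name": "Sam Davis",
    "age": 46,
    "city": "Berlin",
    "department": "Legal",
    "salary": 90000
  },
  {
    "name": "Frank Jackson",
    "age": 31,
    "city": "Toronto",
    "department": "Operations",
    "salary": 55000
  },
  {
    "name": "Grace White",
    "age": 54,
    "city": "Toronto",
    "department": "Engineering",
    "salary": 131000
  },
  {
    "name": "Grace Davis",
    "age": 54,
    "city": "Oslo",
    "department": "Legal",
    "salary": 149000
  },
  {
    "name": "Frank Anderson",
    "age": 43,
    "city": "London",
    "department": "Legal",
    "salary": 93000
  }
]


Original: 6 records with fields: name, age, city, department, salary
Keep: ['name', 'city']
Drop: ['age', 'department', 'salary']
Result: 6 records, 2 fields each

[
  {
    "name": "Mia Taylor",
    "city": "Lima"
  },
  {
    "name": "Sam Davis",
    "city": "Berlin"
  },
  {
    "name": "Frank Jackson",
    "city": "Toronto"
  },
  {
    "name": "Grace White",
    "city": "Toronto"
  },
  {
    "name": "Grace Davis",
    "city": "Oslo"
  },
  {
    "name": "Frank Anderson",
    "city": "London"
  }
]


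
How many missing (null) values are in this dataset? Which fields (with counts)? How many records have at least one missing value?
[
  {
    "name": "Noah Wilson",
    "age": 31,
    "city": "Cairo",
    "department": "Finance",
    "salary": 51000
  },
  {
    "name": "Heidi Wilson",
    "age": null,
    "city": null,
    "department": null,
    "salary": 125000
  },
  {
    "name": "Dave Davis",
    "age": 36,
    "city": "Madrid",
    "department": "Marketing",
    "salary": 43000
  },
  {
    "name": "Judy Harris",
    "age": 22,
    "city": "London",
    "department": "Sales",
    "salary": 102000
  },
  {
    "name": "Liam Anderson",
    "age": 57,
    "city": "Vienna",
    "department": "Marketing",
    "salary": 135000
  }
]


Checking for missing (null) values in 5 records:

  Noah Wilson: complete
  Heidi Wilson: age, city, department
  Dave Davis: complete
  Judy Harris: complete
  Liam Anderson: complete

Per field:
  name: 0 missing
  age: 1 missing
  city: 1 missing
  department: 1 missing
  salary: 0 missing

Total missing values: 3
Records with any missing: 1

3 missing values (age: 1, city: 1, department: 1); 1 incomplete records


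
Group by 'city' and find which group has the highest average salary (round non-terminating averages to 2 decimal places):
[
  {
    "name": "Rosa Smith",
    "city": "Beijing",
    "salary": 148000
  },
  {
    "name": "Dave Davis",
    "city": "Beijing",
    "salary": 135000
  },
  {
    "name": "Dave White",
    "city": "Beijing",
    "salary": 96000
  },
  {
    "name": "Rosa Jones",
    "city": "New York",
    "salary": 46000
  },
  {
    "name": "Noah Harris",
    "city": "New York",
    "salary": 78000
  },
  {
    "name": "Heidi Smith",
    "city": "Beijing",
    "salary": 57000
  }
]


Group by: city

Groups:
  Beijing: 4 people, avg salary = 436000/4 = $109000
  New York: 2 people, avg salary = 124000/2 = $62000

Highest average salary: Beijing ($109000)

Beijing ($109000)


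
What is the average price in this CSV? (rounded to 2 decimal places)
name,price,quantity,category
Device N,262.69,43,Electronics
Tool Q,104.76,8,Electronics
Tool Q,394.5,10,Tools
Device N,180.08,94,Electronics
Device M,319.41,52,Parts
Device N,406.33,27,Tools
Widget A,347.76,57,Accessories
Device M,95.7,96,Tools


Computing average price:
Values: [262.69, 104.76, 394.5, 180.08, 319.41, 406.33, 347.76, 95.7]
Sum = 2111.23
Count = 8
Average = 2111.23/8 = 263.90375 exactly -> 263.90 (rounded half-up to 2 decimal places)

263.90


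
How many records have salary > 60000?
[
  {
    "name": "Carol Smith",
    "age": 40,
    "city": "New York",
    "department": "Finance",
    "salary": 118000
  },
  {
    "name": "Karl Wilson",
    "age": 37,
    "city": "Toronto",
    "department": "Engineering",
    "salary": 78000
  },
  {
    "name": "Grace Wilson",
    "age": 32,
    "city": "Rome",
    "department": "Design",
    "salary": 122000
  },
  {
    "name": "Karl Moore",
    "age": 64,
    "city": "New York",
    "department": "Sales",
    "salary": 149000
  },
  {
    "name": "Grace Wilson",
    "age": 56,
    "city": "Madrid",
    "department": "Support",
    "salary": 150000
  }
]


Data: 5 records
Condition: salary > 60000

Checking each record:
  Carol Smith: 118000 MATCH
  Karl Wilson: 78000 MATCH
  Grace Wilson: 122000 MATCH
  Karl Moore: 149000 MATCH
  Grace Wilson: 150000 MATCH

Count: 5

5


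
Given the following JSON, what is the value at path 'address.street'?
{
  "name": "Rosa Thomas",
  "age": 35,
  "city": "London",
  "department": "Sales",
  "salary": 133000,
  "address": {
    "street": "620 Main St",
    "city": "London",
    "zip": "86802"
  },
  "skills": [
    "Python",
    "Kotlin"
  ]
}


Query: address.street
Path: address -> street
Value: 620 Main St

620 Main St


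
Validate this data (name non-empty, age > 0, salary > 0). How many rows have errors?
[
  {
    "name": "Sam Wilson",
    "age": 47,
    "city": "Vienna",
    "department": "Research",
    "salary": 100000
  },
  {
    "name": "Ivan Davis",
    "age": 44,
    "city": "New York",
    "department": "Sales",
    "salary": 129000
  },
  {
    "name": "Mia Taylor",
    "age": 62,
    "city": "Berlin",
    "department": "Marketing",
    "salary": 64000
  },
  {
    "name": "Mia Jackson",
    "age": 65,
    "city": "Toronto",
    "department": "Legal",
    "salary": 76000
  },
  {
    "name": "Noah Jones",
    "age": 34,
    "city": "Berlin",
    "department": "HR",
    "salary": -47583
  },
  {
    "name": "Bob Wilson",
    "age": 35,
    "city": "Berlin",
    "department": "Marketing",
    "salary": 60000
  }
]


Validating 6 records:
Rules: name non-empty, age > 0, salary > 0

  Row 1 (Sam Wilson): OK
  Row 2 (Ivan Davis): OK
  Row 3 (Mia Taylor): OK
  Row 4 (Mia Jackson): OK
  Row 5 (Noah Jones): negative salary: -47583
  Row 6 (Bob Wilson): OK

Total errors: 1

1 errors


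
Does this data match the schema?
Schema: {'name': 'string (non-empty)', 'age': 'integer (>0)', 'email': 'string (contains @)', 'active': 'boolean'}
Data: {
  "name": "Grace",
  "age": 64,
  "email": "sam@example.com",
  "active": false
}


Validating each field against schema:
  name: OK (non-empty string)
  age: OK (positive integer)
  email: OK (string with @)
  active: OK (boolean)

Result: VALID

VALID


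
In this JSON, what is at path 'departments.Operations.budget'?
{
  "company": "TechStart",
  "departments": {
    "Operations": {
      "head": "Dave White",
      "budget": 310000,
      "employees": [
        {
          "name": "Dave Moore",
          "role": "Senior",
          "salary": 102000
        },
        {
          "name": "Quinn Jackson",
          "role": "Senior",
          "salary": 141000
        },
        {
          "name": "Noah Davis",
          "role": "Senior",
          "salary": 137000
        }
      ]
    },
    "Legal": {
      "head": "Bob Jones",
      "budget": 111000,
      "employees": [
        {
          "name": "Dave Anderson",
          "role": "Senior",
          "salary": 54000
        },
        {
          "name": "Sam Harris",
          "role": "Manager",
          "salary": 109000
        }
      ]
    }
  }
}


Path: departments.Operations.budget

Navigate:
  -> departments
  -> Operations
  -> budget = 310000

310000


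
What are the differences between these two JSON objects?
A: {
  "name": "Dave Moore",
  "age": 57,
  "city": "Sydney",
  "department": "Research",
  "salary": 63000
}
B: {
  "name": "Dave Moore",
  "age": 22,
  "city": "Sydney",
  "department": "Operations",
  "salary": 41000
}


Comparing each field (in key order):
  name: same
  age: DIFFERENT
  city: same
  department: DIFFERENT
  salary: DIFFERENT
Differences:
  age: 57 -> 22
  department: Research -> Operations
  salary: 63000 -> 41000

3 field(s) changed

3 changes: age, department, salary


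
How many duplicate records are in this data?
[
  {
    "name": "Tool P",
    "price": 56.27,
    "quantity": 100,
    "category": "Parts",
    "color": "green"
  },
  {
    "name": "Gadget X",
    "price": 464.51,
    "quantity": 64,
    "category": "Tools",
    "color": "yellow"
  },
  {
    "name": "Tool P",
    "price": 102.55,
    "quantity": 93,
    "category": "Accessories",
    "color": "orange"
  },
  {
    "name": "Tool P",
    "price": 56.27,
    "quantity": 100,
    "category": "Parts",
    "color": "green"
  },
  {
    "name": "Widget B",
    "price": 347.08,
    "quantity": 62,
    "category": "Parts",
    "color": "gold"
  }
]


Checking 5 records for duplicates:

  Row 1: Tool P ($56.27, qty 100)
  Row 2: Gadget X ($464.51, qty 64)
  Row 3: Tool P ($102.55, qty 93)
  Row 4: Tool P ($56.27, qty 100) <-- DUPLICATE
  Row 5: Widget B ($347.08, qty 62)

Duplicates found: 1
Unique records: 4

1 duplicates, 4 unique


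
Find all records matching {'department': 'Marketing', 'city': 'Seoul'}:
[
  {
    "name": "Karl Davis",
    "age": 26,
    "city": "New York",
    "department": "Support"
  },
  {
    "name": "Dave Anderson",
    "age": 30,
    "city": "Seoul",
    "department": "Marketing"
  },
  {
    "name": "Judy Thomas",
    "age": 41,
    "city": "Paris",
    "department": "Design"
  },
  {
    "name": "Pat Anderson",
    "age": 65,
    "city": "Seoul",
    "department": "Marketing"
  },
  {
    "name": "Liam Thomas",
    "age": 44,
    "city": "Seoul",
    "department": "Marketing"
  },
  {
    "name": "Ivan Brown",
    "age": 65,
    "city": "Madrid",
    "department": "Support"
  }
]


Search criteria: {'department': 'Marketing', 'city': 'Seoul'}

Checking 6 records:
  Karl Davis: {department: Support, city: New York}
  Dave Anderson: {department: Marketing, city: Seoul} <-- MATCH
  Judy Thomas: {department: Design, city: Paris}
  Pat Anderson: {department: Marketing, city: Seoul} <-- MATCH
  Liam Thomas: {department: Marketing, city: Seoul} <-- MATCH
  Ivan Brown: {department: Support, city: Madrid}

Matches: ["Dave Anderson", "Pat Anderson", "Liam Thomas"]

["Dave Anderson", "Pat Anderson", "Liam Thomas"]


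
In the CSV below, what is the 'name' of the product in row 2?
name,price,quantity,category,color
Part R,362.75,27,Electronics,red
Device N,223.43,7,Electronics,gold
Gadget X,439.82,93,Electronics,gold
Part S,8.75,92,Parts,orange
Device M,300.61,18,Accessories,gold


Query: Row 2 ('Device N'), column 'name'
Value: Device N

Device N


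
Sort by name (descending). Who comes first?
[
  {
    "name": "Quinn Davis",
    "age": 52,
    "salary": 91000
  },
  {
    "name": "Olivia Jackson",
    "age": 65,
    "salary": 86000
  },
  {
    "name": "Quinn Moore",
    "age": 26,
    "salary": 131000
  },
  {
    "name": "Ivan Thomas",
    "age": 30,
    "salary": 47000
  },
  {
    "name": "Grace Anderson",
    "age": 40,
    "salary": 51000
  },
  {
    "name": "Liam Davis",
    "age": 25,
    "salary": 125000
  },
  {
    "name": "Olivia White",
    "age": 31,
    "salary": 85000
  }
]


Sort by: name (descending)

Sorted order:
  1. Quinn Moore (name = Quinn Moore)
  2. Quinn Davis (name = Quinn Davis)
  3. Olivia White (name = Olivia White)
  4. Olivia Jackson (name = Olivia Jackson)
  5. Liam Davis (name = Liam Davis)
  6. Ivan Thomas (name = Ivan Thomas)
  7. Grace Anderson (name = Grace Anderson)

First: Quinn Moore

Quinn Moore


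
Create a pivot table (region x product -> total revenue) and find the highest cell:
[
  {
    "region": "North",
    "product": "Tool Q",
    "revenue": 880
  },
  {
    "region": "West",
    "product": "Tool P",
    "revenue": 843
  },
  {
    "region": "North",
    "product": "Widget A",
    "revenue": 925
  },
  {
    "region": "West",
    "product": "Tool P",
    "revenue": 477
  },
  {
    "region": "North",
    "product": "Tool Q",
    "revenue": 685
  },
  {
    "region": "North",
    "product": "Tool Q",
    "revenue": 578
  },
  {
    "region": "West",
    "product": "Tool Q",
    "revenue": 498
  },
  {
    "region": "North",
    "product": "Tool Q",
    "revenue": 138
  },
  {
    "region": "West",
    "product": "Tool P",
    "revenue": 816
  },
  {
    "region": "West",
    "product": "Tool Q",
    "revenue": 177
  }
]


Pivot: region (rows) x product (columns) -> total revenue

     Tool P        Tool Q        Widget A    
North            0          2281           925  
West          2136           675             0  

Highest: North / Tool Q = $2281

North / Tool Q = $2281


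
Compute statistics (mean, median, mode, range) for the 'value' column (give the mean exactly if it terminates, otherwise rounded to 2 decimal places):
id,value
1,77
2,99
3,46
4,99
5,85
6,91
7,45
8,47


Data: [77, 99, 46, 99, 85, 91, 45, 47]
Count: 8
Sum: 589
Mean: 589/8 = 73.625
Sorted: [45, 46, 47, 77, 85, 91, 99, 99]
Median: 81.0
Mode: 99 (2 times)
Range: 99 - 45 = 54
Min: 45, Max: 99

mean=73.625, median=81.0, mode=99, range=54


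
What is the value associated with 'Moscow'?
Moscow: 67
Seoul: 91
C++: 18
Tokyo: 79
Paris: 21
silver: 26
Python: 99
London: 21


Looking up key 'Moscow'
Value: 67

67


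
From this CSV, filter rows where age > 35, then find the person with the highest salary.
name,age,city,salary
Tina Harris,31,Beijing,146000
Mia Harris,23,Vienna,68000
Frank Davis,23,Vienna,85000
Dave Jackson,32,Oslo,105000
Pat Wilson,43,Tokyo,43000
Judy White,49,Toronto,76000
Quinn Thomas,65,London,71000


Filter: age > 35
Sort by: salary (descending)

Filtered records (3):
  Judy White, age 49, salary $76000
  Quinn Thomas, age 65, salary $71000
  Pat Wilson, age 43, salary $43000

Highest salary: Judy White ($76000)

Judy White


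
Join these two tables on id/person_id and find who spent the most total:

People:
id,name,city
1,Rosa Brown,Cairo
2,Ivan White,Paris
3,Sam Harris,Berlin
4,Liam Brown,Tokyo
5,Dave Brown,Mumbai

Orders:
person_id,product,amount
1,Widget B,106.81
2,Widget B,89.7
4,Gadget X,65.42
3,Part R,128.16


Join on: people.id = orders.person_id

Joined rows:
  Rosa Brown (Cairo) bought Widget B for $106.81
  Ivan White (Paris) bought Widget B for $89.7
  Liam Brown (Tokyo) bought Gadget X for $65.42
  Sam Harris (Berlin) bought Part R for $128.16

Total per person:
  Sam Harris: $128.16
  Rosa Brown: $106.81
  Ivan White: $89.70
  Liam Brown: $65.42

Top spender: Sam Harris ($128.16)

Sam Harris ($128.16)


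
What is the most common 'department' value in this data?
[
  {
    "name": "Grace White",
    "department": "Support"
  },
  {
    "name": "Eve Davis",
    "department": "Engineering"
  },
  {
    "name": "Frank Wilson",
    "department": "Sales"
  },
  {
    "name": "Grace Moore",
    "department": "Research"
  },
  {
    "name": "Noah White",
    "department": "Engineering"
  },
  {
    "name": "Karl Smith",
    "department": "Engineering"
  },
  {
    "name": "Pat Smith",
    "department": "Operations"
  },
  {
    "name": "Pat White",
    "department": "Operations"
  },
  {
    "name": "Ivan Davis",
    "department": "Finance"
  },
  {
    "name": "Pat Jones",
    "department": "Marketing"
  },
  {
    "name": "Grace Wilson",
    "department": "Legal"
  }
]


Counting 'department' values across 11 records:

  Engineering: 3 ###
  Operations: 2 ##
  Support: 1 #
  Sales: 1 #
  Research: 1 #
  Finance: 1 #
  Marketing: 1 #
  Legal: 1 #

Most common: Engineering (3 times)

Engineering (3 times)


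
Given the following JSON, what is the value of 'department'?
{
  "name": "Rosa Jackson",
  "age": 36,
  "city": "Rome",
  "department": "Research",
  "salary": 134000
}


Looking up field 'department'
Value: Research

Research


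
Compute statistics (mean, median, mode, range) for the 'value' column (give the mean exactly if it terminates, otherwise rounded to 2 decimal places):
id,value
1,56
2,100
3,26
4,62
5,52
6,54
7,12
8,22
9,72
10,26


Data: [56, 100, 26, 62, 52, 54, 12, 22, 72, 26]
Count: 10
Sum: 482
Mean: 482/10 = 48.2
Sorted: [12, 22, 26, 26, 52, 54, 56, 62, 72, 100]
Median: 53.0
Mode: 26 (2 times)
Range: 100 - 12 = 88
Min: 12, Max: 100

mean=48.2, median=53.0, mode=26, range=88


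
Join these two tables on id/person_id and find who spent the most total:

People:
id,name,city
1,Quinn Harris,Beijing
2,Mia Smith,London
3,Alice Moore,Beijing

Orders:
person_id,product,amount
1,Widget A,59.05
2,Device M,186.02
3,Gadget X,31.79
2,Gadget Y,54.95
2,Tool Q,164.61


Join on: people.id = orders.person_id

Joined rows:
  Quinn Harris (Beijing) bought Widget A for $59.05
  Mia Smith (London) bought Device M for $186.02
  Alice Moore (Beijing) bought Gadget X for $31.79
  Mia Smith (London) bought Gadget Y for $54.95
  Mia Smith (London) bought Tool Q for $164.61

Total per person:
  Mia Smith: $405.58
  Quinn Harris: $59.05
  Alice Moore: $31.79

Top spender: Mia Smith ($405.58)

Mia Smith ($405.58)


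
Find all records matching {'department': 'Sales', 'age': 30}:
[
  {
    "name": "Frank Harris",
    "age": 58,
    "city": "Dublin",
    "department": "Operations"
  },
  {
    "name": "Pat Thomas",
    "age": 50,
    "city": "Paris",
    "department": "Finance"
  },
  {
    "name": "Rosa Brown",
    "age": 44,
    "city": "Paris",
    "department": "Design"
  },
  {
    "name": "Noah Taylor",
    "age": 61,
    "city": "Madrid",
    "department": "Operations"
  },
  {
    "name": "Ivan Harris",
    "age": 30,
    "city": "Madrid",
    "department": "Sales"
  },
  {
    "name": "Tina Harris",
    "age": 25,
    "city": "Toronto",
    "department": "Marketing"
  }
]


Search criteria: {'department': 'Sales', 'age': 30}

Checking 6 records:
  Frank Harris: {department: Operations, age: 58}
  Pat Thomas: {department: Finance, age: 50}
  Rosa Brown: {department: Design, age: 44}
  Noah Taylor: {department: Operations, age: 61}
  Ivan Harris: {department: Sales, age: 30} <-- MATCH
  Tina Harris: {department: Marketing, age: 25}

Matches: ["Ivan Harris"]

["Ivan Harris"]


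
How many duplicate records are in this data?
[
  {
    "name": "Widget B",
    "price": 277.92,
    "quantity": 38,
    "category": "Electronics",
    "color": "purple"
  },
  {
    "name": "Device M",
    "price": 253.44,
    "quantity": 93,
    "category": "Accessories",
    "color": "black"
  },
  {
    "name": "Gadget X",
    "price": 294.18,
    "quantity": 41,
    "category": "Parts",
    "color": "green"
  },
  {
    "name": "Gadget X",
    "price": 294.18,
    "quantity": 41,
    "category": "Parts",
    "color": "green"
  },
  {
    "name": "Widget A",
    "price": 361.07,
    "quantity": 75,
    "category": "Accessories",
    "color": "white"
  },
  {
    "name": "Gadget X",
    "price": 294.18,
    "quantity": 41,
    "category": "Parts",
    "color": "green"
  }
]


Checking 6 records for duplicates:

  Row 1: Widget B ($277.92, qty 38)
  Row 2: Device M ($253.44, qty 93)
  Row 3: Gadget X ($294.18, qty 41)
  Row 4: Gadget X ($294.18, qty 41) <-- DUPLICATE
  Row 5: Widget A ($361.07, qty 75)
  Row 6: Gadget X ($294.18, qty 41) <-- DUPLICATE

Duplicates found: 2
Unique records: 4

2 duplicates, 4 unique


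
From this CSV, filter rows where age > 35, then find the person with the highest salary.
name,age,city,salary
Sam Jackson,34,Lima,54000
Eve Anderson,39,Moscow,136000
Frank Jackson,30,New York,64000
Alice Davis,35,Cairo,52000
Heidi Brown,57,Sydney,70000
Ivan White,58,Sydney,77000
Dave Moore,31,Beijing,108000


Filter: age > 35
Sort by: salary (descending)

Filtered records (3):
  Eve Anderson, age 39, salary $136000
  Ivan White, age 58, salary $77000
  Heidi Brown, age 57, salary $70000

Highest salary: Eve Anderson ($136000)

Eve Anderson


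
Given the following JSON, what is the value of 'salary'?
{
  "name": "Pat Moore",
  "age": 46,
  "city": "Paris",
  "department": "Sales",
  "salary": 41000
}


Looking up field 'salary'
Value: 41000

41000


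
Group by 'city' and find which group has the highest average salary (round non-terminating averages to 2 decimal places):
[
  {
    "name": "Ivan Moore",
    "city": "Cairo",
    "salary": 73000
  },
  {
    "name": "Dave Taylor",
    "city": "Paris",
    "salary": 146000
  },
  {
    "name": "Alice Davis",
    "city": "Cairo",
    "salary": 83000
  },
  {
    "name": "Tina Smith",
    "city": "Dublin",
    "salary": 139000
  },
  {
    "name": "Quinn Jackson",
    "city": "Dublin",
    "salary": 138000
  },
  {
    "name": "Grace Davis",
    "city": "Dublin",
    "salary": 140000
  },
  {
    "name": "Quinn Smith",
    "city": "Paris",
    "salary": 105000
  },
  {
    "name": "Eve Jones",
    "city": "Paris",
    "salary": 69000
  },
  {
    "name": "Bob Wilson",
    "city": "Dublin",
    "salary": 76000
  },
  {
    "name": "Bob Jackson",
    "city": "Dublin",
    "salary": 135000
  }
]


Group by: city

Groups:
  Cairo: 2 people, avg salary = 156000/2 = $78000
  Dublin: 5 people, avg salary = 628000/5 = $125600
  Paris: 3 people, avg salary = 320000/3 ≈ $106666.67

Highest average salary: Dublin ($125600)

Dublin ($125600)


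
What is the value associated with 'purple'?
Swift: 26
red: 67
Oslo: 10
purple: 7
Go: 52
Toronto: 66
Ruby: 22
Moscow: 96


Looking up key 'purple'
Value: 7

7


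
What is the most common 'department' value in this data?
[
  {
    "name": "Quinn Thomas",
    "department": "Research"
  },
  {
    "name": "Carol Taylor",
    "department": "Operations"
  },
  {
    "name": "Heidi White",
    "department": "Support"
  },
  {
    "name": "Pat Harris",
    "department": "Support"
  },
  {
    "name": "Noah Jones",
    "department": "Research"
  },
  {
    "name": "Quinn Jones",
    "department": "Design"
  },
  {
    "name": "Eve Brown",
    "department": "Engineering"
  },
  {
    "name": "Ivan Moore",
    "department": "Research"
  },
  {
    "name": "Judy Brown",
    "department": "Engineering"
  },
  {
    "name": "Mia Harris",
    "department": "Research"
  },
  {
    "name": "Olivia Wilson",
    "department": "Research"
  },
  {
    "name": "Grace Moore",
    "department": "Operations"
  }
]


Counting 'department' values across 12 records:

  Research: 5 #####
  Operations: 2 ##
  Support: 2 ##
  Engineering: 2 ##
  Design: 1 #

Most common: Research (5 times)

Research (5 times)


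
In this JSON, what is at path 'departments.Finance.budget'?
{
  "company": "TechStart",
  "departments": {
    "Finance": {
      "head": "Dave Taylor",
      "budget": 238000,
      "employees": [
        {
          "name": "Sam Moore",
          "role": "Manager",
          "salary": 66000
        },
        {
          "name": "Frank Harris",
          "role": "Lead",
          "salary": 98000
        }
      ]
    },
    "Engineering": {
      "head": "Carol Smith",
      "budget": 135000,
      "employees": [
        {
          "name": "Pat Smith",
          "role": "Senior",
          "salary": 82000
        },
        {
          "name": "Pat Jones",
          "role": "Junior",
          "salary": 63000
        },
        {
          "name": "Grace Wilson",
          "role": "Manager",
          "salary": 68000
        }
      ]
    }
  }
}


Path: departments.Finance.budget

Navigate:
  -> departments
  -> Finance
  -> budget = 238000

238000


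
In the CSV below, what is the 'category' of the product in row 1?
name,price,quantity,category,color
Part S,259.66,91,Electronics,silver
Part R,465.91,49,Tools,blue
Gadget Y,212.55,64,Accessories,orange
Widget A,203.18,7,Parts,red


Query: Row 1 ('Part S'), column 'category'
Value: Electronics

Electronics


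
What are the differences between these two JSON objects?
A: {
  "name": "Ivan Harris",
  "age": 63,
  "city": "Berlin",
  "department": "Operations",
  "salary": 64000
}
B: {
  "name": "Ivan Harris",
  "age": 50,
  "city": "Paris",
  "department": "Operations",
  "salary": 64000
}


Comparing each field (in key order):
  name: same
  age: DIFFERENT
  city: DIFFERENT
  department: same
  salary: same
Differences:
  age: 63 -> 50
  city: Berlin -> Paris

2 field(s) changed

2 changes: age, city


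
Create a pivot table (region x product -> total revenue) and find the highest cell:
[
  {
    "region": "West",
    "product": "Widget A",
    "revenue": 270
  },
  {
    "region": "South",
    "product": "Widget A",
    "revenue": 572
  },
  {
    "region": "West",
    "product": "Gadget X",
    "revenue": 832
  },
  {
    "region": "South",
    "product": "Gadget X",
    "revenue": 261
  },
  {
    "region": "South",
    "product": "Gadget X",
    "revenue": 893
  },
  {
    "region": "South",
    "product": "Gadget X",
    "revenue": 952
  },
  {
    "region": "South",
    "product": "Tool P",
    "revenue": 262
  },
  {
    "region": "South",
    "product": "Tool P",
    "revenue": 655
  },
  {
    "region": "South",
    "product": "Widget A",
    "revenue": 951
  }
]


Pivot: region (rows) x product (columns) -> total revenue

     Gadget X      Tool P        Widget A    
South         2106           917          1523  
West           832             0           270  

Highest: South / Gadget X = $2106

South / Gadget X = $2106
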